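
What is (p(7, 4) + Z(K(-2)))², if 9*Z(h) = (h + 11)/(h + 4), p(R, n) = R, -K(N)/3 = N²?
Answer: 255025/5184 ≈ 49.195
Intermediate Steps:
K(N) = -3*N²
Z(h) = (11 + h)/(9*(4 + h)) (Z(h) = ((h + 11)/(h + 4))/9 = ((11 + h)/(4 + h))/9 = (11 + h)/(9*(4 + h)))
(p(7, 4) + Z(K(-2)))² = (7 + (11 - 3*(-2)²)/(9*(4 - 3*(-2)²)))² = (7 + (11 - 3*4)/(9*(4 - 3*4)))² = (7 + (11 - 12)/(9*(4 - 12)))² = (7 + (⅑)*(-1)/(-8))² = (7 + (⅑)*(-⅛)*(-1))² = (7 + 1/72)² = (505/72)² = 255025/5184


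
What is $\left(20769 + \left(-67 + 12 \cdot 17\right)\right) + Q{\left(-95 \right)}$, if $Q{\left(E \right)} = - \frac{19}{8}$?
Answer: $\frac{167229}{8} \approx 20904.0$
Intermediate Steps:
$Q{\left(E \right)} = - \frac{19}{8}$ ($Q{\left(E \right)} = \left(-19\right) \frac{1}{8} = - \frac{19}{8}$)
$\left(20769 + \left(-67 + 12 \cdot 17\right)\right) + Q{\left(-95 \right)} = \left(20769 + \left(-67 + 12 \cdot 17\right)\right) - \frac{19}{8} = \left(20769 + \left(-67 + 204\right)\right) - \frac{19}{8} = \left(20769 + 137\right) - \frac{19}{8} = 20906 - \frac{19}{8} = \frac{167229}{8}$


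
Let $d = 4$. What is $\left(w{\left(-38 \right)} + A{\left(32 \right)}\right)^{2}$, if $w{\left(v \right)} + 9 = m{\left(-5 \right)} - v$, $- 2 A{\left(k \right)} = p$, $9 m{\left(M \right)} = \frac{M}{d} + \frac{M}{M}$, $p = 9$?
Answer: $\frac{776161}{1296} \approx 598.89$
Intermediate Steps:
$m{\left(M \right)} = \frac{1}{9} + \frac{M}{36}$ ($m{\left(M \right)} = \frac{\frac{M}{4} + \frac{M}{M}}{9} = \frac{M \frac{1}{4} + 1}{9} = \frac{\frac{M}{4} + 1}{9} = \frac{1 + \frac{M}{4}}{9} = \frac{1}{9} + \frac{M}{36}$)
$A{\left(k \right)} = - \frac{9}{2}$ ($A{\left(k \right)} = \left(- \frac{1}{2}\right) 9 = - \frac{9}{2}$)
$w{\left(v \right)} = - \frac{325}{36} - v$ ($w{\left(v \right)} = -9 - \left(\frac{1}{36} + v\right) = - \frac{325}{36} - v$)
$\left(w{\left(-38 \right)} + A{\left(32 \right)}\right)^{2} = \left(\left(- \frac{325}{36} - -38\right) - \frac{9}{2}\right)^{2} = \left(\left(- \frac{325}{36} + 38\right) - \frac{9}{2}\right)^{2} = \left(\frac{1043}{36} - \frac{9}{2}\right)^{2} = \left(\frac{881}{36}\right)^{2} = \frac{776161}{1296}$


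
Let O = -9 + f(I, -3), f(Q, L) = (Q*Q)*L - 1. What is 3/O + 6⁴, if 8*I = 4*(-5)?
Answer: 149028/115 ≈ 1295.9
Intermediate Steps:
I = -5/2 (I = (4*(-5))/8 = (⅛)*(-20) = -5/2 ≈ -2.5000)
f(Q, L) = -1 + L*Q² (f(Q, L) = Q²*L - 1 = L*Q² - 1 = -1 + L*Q²)
O = -115/4 (O = -9 + (-1 - 3*(-5/2)²) = -9 + (-1 - 3*25/4) = -9 + (-1 - 75/4) = -9 - 79/4 = -115/4 ≈ -28.750)
3/O + 6⁴ = 3/(-115/4) + 6⁴ = 3*(-4/115) + 1296 = -12/115 + 1296 = 149028/115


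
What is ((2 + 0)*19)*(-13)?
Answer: -494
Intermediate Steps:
((2 + 0)*19)*(-13) = (2*19)*(-13) = 38*(-13) = -494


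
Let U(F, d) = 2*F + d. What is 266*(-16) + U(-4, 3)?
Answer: -4261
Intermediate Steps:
U(F, d) = d + 2*F
266*(-16) + U(-4, 3) = 266*(-16) + (3 + 2*(-4)) = -4256 + (3 - 8) = -4256 - 5 = -4261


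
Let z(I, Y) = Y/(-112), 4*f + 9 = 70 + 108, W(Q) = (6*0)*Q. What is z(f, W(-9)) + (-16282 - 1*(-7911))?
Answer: -8371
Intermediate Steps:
W(Q) = 0 (W(Q) = 0*Q = 0)
f = 169/4 (f = -9/4 + (70 + 108)/4 = -9/4 + (¼)*178 = -9/4 + 89/2 = 169/4 ≈ 42.250)
z(I, Y) = -Y/112 (z(I, Y) = Y*(-1/112) = -Y/112)
z(f, W(-9)) + (-16282 - 1*(-7911)) = -1/112*0 + (-16282 - 1*(-7911)) = 0 + (-16282 + 7911) = 0 - 8371 = -8371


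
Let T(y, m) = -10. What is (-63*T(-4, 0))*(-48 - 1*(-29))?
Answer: -11970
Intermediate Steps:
(-63*T(-4, 0))*(-48 - 1*(-29)) = (-63*(-10))*(-48 - 1*(-29)) = 630*(-48 + 29) = 630*(-19) = -11970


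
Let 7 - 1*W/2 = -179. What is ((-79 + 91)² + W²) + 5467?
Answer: 143995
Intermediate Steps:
W = 372 (W = 14 - 2*(-179) = 14 + 358 = 372)
((-79 + 91)² + W²) + 5467 = ((-79 + 91)² + 372²) + 5467 = (12² + 138384) + 5467 = (144 + 138384) + 5467 = 138528 + 5467 = 143995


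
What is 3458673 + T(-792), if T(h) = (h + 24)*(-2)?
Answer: 3460209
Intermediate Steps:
T(h) = -48 - 2*h (T(h) = (24 + h)*(-2) = -48 - 2*h)
3458673 + T(-792) = 3458673 + (-48 - 2*(-792)) = 3458673 + (-48 + 1584) = 3458673 + 1536 = 3460209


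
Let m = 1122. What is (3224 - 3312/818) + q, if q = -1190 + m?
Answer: 1289148/409 ≈ 3151.9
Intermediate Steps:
q = -68 (q = -1190 + 1122 = -68)
(3224 - 3312/818) + q = (3224 - 3312/818) - 68 = (3224 - 3312*1/818) - 68 = (3224 - 1656/409) - 68 = 1316960/409 - 68 = 1289148/409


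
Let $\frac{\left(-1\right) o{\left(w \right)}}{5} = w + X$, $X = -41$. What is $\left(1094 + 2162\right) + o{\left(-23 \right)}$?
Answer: $3576$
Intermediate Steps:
$o{\left(w \right)} = 205 - 5 w$ ($o{\left(w \right)} = - 5 \left(w - 41\right) = - 5 \left(-41 + w\right) = 205 - 5 w$)
$\left(1094 + 2162\right) + o{\left(-23 \right)} = \left(1094 + 2162\right) + \left(205 - -115\right) = 3256 + \left(205 + 115\right) = 3256 + 320 = 3576$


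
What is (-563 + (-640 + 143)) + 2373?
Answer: 1313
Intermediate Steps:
(-563 + (-640 + 143)) + 2373 = (-563 - 497) + 2373 = -1060 + 2373 = 1313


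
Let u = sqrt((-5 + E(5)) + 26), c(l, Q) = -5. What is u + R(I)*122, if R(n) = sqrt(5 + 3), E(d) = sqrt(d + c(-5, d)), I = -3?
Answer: sqrt(21) + 244*sqrt(2) ≈ 349.65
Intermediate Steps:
E(d) = sqrt(-5 + d) (E(d) = sqrt(d - 5) = sqrt(-5 + d))
R(n) = 2*sqrt(2) (R(n) = sqrt(8) = 2*sqrt(2))
u = sqrt(21) (u = sqrt((-5 + sqrt(-5 + 5)) + 26) = sqrt((-5 + sqrt(0)) + 26) = sqrt((-5 + 0) + 26) = sqrt(-5 + 26) = sqrt(21) ≈ 4.5826)
u + R(I)*122 = sqrt(21) + (2*sqrt(2))*122 = sqrt(21) + 244*sqrt(2)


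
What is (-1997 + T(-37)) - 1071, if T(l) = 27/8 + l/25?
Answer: -613221/200 ≈ -3066.1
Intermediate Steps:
T(l) = 27/8 + l/25 (T(l) = 27*(1/8) + l*(1/25) = 27/8 + l/25)
(-1997 + T(-37)) - 1071 = (-1997 + (27/8 + (1/25)*(-37))) - 1071 = (-1997 + (27/8 - 37/25)) - 1071 = (-1997 + 379/200) - 1071 = -399021/200 - 1071 = -613221/200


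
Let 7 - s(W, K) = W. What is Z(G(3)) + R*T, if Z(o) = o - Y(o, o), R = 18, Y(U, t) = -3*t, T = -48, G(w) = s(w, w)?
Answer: -848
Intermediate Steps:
s(W, K) = 7 - W
G(w) = 7 - w
Z(o) = 4*o (Z(o) = o - (-3)*o = o + 3*o = 4*o)
Z(G(3)) + R*T = 4*(7 - 1*3) + 18*(-48) = 4*(7 - 3) - 864 = 4*4 - 864 = 16 - 864 = -848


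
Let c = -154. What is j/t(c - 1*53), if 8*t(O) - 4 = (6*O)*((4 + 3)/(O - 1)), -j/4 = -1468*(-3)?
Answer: -14656512/4763 ≈ -3077.2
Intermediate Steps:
j = -17616 (j = -(-5872)*(-3) = -4*4404 = -17616)
t(O) = ½ + 21*O/(4*(-1 + O)) (t(O) = ½ + ((6*O)*((4 + 3)/(O - 1)))/8 = ½ + ((6*O)*(7/(-1 + O)))/8 = ½ + (42*O/(-1 + O))/8 = ½ + 21*O/(4*(-1 + O)))
j/t(c - 1*53) = -17616*4*(-1 + (-154 - 1*53))/(-2 + 23*(-154 - 1*53)) = -17616*4*(-1 + (-154 - 53))/(-2 + 23*(-154 - 53)) = -17616*4*(-1 - 207)/(-2 + 23*(-207)) = -17616*(-832/(-2 - 4761)) = -17616/((¼)*(-1/208)*(-4763)) = -17616/4763/832 = -17616*832/4763 = -14656512/4763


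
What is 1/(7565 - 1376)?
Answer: 1/6189 ≈ 0.00016158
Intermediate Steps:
1/(7565 - 1376) = 1/6189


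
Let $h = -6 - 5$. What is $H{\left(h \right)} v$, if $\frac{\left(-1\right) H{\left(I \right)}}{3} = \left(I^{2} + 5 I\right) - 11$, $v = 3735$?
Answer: $-616275$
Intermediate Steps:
$h = -11$ ($h = -6 - 5 = -11$)
$H{\left(I \right)} = 33 - 15 I - 3 I^{2}$ ($H{\left(I \right)} = - 3 \left(\left(I^{2} + 5 I\right) - 11\right) = - 3 \left(-11 + I^{2} + 5 I\right) = 33 - 15 I - 3 I^{2}$)
$H{\left(h \right)} v = \left(33 - -165 - 3 \left(-11\right)^{2}\right) 3735 = \left(33 + 165 - 363\right) 3735 = \left(-165\right) 3735 = -616275$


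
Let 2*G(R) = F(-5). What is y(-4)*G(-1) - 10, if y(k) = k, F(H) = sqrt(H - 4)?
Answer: -10 - 6*I ≈ -10.0 - 6.0*I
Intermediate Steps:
F(H) = sqrt(-4 + H)
G(R) = 3*I/2 (G(R) = sqrt(-4 - 5)/2 = sqrt(-9)/2 = (3*I)/2 = 3*I/2)
y(-4)*G(-1) - 10 = -6*I - 10 = -10 - 6*I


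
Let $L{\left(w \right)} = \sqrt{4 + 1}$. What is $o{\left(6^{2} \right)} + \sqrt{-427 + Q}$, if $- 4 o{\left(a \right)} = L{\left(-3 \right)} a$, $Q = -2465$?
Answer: $- 9 \sqrt{5} + 2 i \sqrt{723} \approx -20.125 + 53.777 i$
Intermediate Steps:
$L{\left(w \right)} = \sqrt{5}$
$o{\left(a \right)} = - \frac{a \sqrt{5}}{4}$ ($o{\left(a \right)} = - \frac{\sqrt{5} a}{4} = - \frac{a \sqrt{5}}{4}$)
$o{\left(6^{2} \right)} + \sqrt{-427 + Q} = - \frac{6^{2} \sqrt{5}}{4} + \sqrt{-427 - 2465} = \left(- \frac{1}{4}\right) 36 \sqrt{5} + \sqrt{-2892} = - 9 \sqrt{5} + 2 i \sqrt{723}$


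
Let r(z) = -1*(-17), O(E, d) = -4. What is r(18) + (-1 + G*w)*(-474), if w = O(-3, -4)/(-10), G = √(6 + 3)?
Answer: -389/5 ≈ -77.800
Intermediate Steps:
r(z) = 17
G = 3 (G = √9 = 3)
w = ⅖ (w = -4/(-10) = -4*(-⅒) = ⅖ ≈ 0.40000)
r(18) + (-1 + G*w)*(-474) = 17 + (-1 + 3*(⅖))*(-474) = 17 + (-1 + 6/5)*(-474) = 17 + (⅕)*(-474) = 17 - 474/5 = -389/5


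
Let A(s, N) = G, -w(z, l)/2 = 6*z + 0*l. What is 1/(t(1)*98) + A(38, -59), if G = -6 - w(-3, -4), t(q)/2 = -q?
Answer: -8233/196 ≈ -42.005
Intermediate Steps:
w(z, l) = -12*z (w(z, l) = -2*(6*z + 0*l) = -2*(6*z + 0) = -12*z)
t(q) = -2*q (t(q) = 2*(-q) = -2*q)
G = -42 (G = -6 - (-12)*(-3) = -6 - 1*36 = -6 - 36 = -42)
A(s, N) = -42
1/(t(1)*98) + A(38, -59) = 1/(-2*1*98) - 42 = 1/(-2*98) - 42 = 1/(-196) - 42 = -1/196 - 42 = -8233/196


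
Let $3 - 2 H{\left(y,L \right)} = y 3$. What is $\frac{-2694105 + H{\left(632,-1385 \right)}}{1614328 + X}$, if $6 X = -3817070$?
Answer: $- \frac{16170309}{5868898} \approx -2.7553$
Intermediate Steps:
$X = - \frac{1908535}{3}$ ($X = \frac{1}{6} \left(-3817070\right) = - \frac{1908535}{3} \approx -6.3618 \cdot 10^{5}$)
$H{\left(y,L \right)} = \frac{3}{2} - \frac{3 y}{2}$ ($H{\left(y,L \right)} = \frac{3}{2} - \frac{y 3}{2} = \frac{3}{2} - \frac{3 y}{2}$)
$\frac{-2694105 + H{\left(632,-1385 \right)}}{1614328 + X} = \frac{-2694105 + \left(\frac{3}{2} - 948\right)}{1614328 - \frac{1908535}{3}} = \frac{-2694105 + \left(\frac{3}{2} - 948\right)}{\frac{2934449}{3}} = \left(-2694105 - \frac{1893}{2}\right) \frac{3}{2934449} = \left(- \frac{5390103}{2}\right) \frac{3}{2934449} = - \frac{16170309}{5868898}$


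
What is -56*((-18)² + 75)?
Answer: -22344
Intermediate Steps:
-56*((-18)² + 75) = -56*(324 + 75) = -56*399 = -22344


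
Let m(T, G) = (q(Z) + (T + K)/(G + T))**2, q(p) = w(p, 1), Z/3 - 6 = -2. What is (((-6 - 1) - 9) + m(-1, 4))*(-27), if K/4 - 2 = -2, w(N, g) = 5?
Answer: -156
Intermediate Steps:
Z = 12 (Z = 18 + 3*(-2) = 18 - 6 = 12)
K = 0 (K = 8 + 4*(-2) = 8 - 8 = 0)
q(p) = 5
m(T, G) = (5 + T/(G + T))**2 (m(T, G) = (5 + (T + 0)/(G + T))**2 = (5 + T/(G + T))**2)
(((-6 - 1) - 9) + m(-1, 4))*(-27) = (((-6 - 1) - 9) + (5*4 + 6*(-1))**2/(4 - 1)**2)*(-27) = ((-7 - 9) + (20 - 6)**2/3**2)*(-27) = (-16 + (1/9)*14**2)*(-27) = (-16 + (1/9)*196)*(-27) = (-16 + 196/9)*(-27) = (52/9)*(-27) = -156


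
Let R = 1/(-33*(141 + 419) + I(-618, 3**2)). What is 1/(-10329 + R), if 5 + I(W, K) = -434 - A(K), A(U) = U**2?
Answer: -19000/196251001 ≈ -9.6815e-5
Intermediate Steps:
I(W, K) = -439 - K**2 (I(W, K) = -5 + (-434 - K**2) = -439 - K**2)
R = -1/19000 (R = 1/(-33*(141 + 419) + (-439 - (3**2)**2)) = 1/(-33*560 + (-439 - 1*9**2)) = 1/(-18480 + (-439 - 1*81)) = 1/(-18480 + (-439 - 81)) = 1/(-18480 - 520) = 1/(-19000) = -1/19000 ≈ -5.2632e-5)
1/(-10329 + R) = 1/(-10329 - 1/19000) = 1/(-196251001/19000) = -19000/196251001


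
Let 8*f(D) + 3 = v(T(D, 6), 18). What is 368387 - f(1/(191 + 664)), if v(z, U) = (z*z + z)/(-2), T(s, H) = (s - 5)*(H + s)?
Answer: 787577465762215909/2137590202500 ≈ 3.6844e+5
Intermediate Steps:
T(s, H) = (-5 + s)*(H + s)
v(z, U) = -z/2 - z²/2 (v(z, U) = (z² + z)*(-½) = (z + z²)*(-½) = -z/2 - z²/2)
f(D) = -3/8 - (-30 + D + D²)*(-29 + D + D²)/16 (f(D) = -3/8 + (-(D² - 5*6 - 5*D + 6*D)*(1 + (D² - 5*6 - 5*D + 6*D))/2)/8 = -3/8 + (-(D² - 30 - 5*D + 6*D)*(1 + (D² - 30 - 5*D + 6*D))/2)/8 = -3/8 + (-(-30 + D + D²)*(1 + (-30 + D + D²))/2)/8 = -3/8 + (-(-30 + D + D²)*(-29 + D + D²)/2)/8 = -3/8 - (-30 + D + D²)*(-29 + D + D²)/16)
368387 - f(1/(191 + 664)) = 368387 - (-3/8 - (-30 + 1/(191 + 664) + (1/(191 + 664))²)*(-29 + 1/(191 + 664) + (1/(191 + 664))²)/16) = 368387 - (-3/8 - (-30 + 1/855 + (1/855)²)*(-29 + 1/855 + (1/855)²)/16) = 368387 - (-3/8 - (-30 + 1/855 + 1/731025)*(-29 + 1/855 + 1/731025)/16) = 368387 - (-3/8 - 1/16*(-21929894/731025)*(-21198869/731025)) = 368387 - (-3/8 - 232444475044943/4275180405000) = 368387 - 1*(-117023833848409/2137590202500) = 368387 + 117023833848409/2137590202500 = 787577465762215909/2137590202500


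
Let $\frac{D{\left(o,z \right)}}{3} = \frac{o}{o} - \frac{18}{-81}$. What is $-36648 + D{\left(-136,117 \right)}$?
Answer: $- \frac{109933}{3} \approx -36644.0$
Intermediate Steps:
$D{\left(o,z \right)} = \frac{11}{3}$ ($D{\left(o,z \right)} = 3 \left(\frac{o}{o} - \frac{18}{-81}\right) = 3 \left(1 - - \frac{2}{9}\right) = 3 \left(1 + \frac{2}{9}\right) = 3 \cdot \frac{11}{9} = \frac{11}{3}$)
$-36648 + D{\left(-136,117 \right)} = -36648 + \frac{11}{3} = - \frac{109933}{3}$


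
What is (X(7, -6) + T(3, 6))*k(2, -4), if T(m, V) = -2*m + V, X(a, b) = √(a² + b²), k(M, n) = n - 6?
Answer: -10*√85 ≈ -92.195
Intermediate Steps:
k(M, n) = -6 + n
T(m, V) = V - 2*m
(X(7, -6) + T(3, 6))*k(2, -4) = (√(7² + (-6)²) + (6 - 2*3))*(-6 - 4) = (√(49 + 36) + (6 - 6))*(-10) = (√85 + 0)*(-10) = √85*(-10) = -10*√85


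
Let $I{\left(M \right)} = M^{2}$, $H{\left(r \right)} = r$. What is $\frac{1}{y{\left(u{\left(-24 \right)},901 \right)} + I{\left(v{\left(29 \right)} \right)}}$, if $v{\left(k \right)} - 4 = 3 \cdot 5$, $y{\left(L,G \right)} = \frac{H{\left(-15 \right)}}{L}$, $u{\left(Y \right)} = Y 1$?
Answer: $\frac{8}{2893} \approx 0.0027653$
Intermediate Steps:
$u{\left(Y \right)} = Y$
$y{\left(L,G \right)} = - \frac{15}{L}$
$v{\left(k \right)} = 19$ ($v{\left(k \right)} = 4 + 3 \cdot 5 = 4 + 15 = 19$)
$\frac{1}{y{\left(u{\left(-24 \right)},901 \right)} + I{\left(v{\left(29 \right)} \right)}} = \frac{1}{- \frac{15}{-24} + 19^{2}} = \frac{1}{\left(-15\right) \left(- \frac{1}{24}\right) + 361} = \frac{1}{\frac{5}{8} + 361} = \frac{1}{\frac{2893}{8}} = \frac{8}{2893}$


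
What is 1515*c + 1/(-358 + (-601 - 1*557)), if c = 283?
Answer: 649977419/1516 ≈ 4.2875e+5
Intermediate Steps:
1515*c + 1/(-358 + (-601 - 1*557)) = 1515*283 + 1/(-358 + (-601 - 1*557)) = 428745 + 1/(-358 + (-601 - 557)) = 428745 + 1/(-358 - 1158) = 428745 + 1/(-1516) = 428745 - 1/1516 = 649977419/1516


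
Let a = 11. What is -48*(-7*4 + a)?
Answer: 816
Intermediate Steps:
-48*(-7*4 + a) = -48*(-7*4 + 11) = -48*(-28 + 11) = -48*(-17) = 816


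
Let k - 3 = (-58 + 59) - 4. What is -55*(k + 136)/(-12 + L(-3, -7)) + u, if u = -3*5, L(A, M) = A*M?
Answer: -7615/9 ≈ -846.11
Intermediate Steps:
k = 0 (k = 3 + ((-58 + 59) - 4) = 3 + (1 - 4) = 3 - 3 = 0)
u = -15
-55*(k + 136)/(-12 + L(-3, -7)) + u = -55*(0 + 136)/(-12 - 3*(-7)) - 15 = -7480/(-12 + 21) - 15 = -7480/9 - 15 = -7615/9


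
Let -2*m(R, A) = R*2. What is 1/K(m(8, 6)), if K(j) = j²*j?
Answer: -1/512 ≈ -0.0019531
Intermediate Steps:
m(R, A) = -R (m(R, A) = -R*2/2 = -R)
K(j) = j³
1/K(m(8, 6)) = 1/((-1*8)³) = 1/((-8)³) = 1/(-512) = -1/512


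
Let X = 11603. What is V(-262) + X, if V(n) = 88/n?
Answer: 1519949/131 ≈ 11603.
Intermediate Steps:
V(-262) + X = 88/(-262) + 11603 = 88*(-1/262) + 11603 = -44/131 + 11603 = 1519949/131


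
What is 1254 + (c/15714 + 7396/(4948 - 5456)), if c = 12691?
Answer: 2475136783/1995678 ≈ 1240.2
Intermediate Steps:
1254 + (c/15714 + 7396/(4948 - 5456)) = 1254 + (12691/15714 + 7396/(4948 - 5456)) = 1254 + (12691*(1/15714) + 7396/(-508)) = 1254 + (12691/15714 + 7396*(-1/508)) = 1254 + (12691/15714 - 1849/127) = 1254 - 27443429/1995678 = 2475136783/1995678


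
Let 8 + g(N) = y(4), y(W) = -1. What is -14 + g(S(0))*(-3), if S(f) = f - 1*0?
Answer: 13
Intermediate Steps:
S(f) = f (S(f) = f + 0 = f)
g(N) = -9 (g(N) = -8 - 1 = -9)
-14 + g(S(0))*(-3) = -14 - 9*(-3) = -14 + 27 = 13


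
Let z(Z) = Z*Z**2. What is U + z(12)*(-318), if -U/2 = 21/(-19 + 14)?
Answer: -2747478/5 ≈ -5.4950e+5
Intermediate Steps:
z(Z) = Z**3
U = 42/5 (U = -42/(-19 + 14) = -42/(-5) = -42*(-1)/5 = -2*(-21/5) = 42/5 ≈ 8.4000)
U + z(12)*(-318) = 42/5 + 12**3*(-318) = 42/5 + 1728*(-318) = 42/5 - 549504 = -2747478/5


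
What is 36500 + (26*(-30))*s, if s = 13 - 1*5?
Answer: 30260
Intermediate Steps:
s = 8 (s = 13 - 5 = 8)
36500 + (26*(-30))*s = 36500 + (26*(-30))*8 = 36500 - 780*8 = 36500 - 6240 = 30260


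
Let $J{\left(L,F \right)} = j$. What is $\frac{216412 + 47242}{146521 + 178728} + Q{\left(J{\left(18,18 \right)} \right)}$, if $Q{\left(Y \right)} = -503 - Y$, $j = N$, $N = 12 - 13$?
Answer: $- \frac{163011344}{325249} \approx -501.19$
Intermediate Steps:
$N = -1$
$j = -1$
$J{\left(L,F \right)} = -1$
$\frac{216412 + 47242}{146521 + 178728} + Q{\left(J{\left(18,18 \right)} \right)} = \frac{216412 + 47242}{146521 + 178728} - 502 = \frac{263654}{325249} + \left(-503 + 1\right) = 263654 \cdot \frac{1}{325249} - 502 = \frac{263654}{325249} - 502 = - \frac{163011344}{325249}$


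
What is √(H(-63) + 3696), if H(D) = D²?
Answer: √7665 ≈ 87.550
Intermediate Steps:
√(H(-63) + 3696) = √((-63)² + 3696) = √(3969 + 3696) = √7665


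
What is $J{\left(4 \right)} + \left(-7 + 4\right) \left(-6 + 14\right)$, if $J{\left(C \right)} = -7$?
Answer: $-31$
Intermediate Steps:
$J{\left(4 \right)} + \left(-7 + 4\right) \left(-6 + 14\right) = -7 + \left(-7 + 4\right) \left(-6 + 14\right) = -7 - 24 = -31$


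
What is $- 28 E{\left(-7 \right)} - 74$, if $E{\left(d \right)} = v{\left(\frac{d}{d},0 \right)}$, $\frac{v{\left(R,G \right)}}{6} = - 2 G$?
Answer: $-74$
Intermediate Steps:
$v{\left(R,G \right)} = - 12 G$ ($v{\left(R,G \right)} = 6 \left(- 2 G\right) = - 12 G$)
$E{\left(d \right)} = 0$ ($E{\left(d \right)} = \left(-12\right) 0 = 0$)
$- 28 E{\left(-7 \right)} - 74 = \left(-28\right) 0 - 74 = 0 - 74 = -74$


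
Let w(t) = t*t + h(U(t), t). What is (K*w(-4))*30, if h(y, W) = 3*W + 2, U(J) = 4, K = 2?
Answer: 360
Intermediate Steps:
h(y, W) = 2 + 3*W
w(t) = 2 + t**2 + 3*t (w(t) = t*t + (2 + 3*t) = t**2 + (2 + 3*t) = 2 + t**2 + 3*t)
(K*w(-4))*30 = (2*(2 + (-4)**2 + 3*(-4)))*30 = (2*(2 + 16 - 12))*30 = (2*6)*30 = 12*30 = 360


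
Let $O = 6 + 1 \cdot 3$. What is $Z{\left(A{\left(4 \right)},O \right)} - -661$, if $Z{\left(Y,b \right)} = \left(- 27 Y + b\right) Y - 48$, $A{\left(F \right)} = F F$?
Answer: $-6155$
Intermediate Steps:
$A{\left(F \right)} = F^{2}$
$O = 9$ ($O = 6 + 3 = 9$)
$Z{\left(Y,b \right)} = -48 + Y \left(b - 27 Y\right)$ ($Z{\left(Y,b \right)} = \left(b - 27 Y\right) Y - 48 = Y \left(b - 27 Y\right) - 48 = -48 + Y \left(b - 27 Y\right)$)
$Z{\left(A{\left(4 \right)},O \right)} - -661 = \left(-48 - 27 \left(4^{2}\right)^{2} + 4^{2} \cdot 9\right) - -661 = \left(-48 - 27 \cdot 16^{2} + 16 \cdot 9\right) + 661 = \left(-48 - 6912 + 144\right) + 661 = -6816 + 661 = -6155$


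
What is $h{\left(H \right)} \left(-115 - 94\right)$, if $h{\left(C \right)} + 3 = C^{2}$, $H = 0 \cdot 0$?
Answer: $627$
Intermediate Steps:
$H = 0$
$h{\left(C \right)} = -3 + C^{2}$
$h{\left(H \right)} \left(-115 - 94\right) = \left(-3 + 0^{2}\right) \left(-115 - 94\right) = \left(-3 + 0\right) \left(-115 - 94\right) = \left(-3\right) \left(-209\right) = 627$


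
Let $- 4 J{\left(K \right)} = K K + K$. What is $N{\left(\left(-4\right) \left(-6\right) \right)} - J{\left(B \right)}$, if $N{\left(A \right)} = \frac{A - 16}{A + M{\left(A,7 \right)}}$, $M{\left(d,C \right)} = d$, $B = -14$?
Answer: $\frac{137}{3} \approx 45.667$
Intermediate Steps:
$N{\left(A \right)} = \frac{-16 + A}{2 A}$ ($N{\left(A \right)} = \frac{A - 16}{A + A} = \frac{-16 + A}{2 A}$)
$J{\left(K \right)} = - \frac{K}{4} - \frac{K^{2}}{4}$ ($J{\left(K \right)} = - \frac{K K + K}{4} = - \frac{K^{2} + K}{4} = - \frac{K + K^{2}}{4} = - \frac{K}{4} - \frac{K^{2}}{4}$)
$N{\left(\left(-4\right) \left(-6\right) \right)} - J{\left(B \right)} = \frac{-16 - -24}{2 \left(\left(-4\right) \left(-6\right)\right)} - \left(- \frac{1}{4}\right) \left(-14\right) \left(1 - 14\right) = \frac{-16 + 24}{2 \cdot 24} - \left(- \frac{1}{4}\right) \left(-14\right) \left(-13\right) = \frac{1}{2} \cdot \frac{1}{24} \cdot 8 - - \frac{91}{2} = \frac{1}{6} + \frac{91}{2} = \frac{137}{3}$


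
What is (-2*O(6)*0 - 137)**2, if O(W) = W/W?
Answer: 18769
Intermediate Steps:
O(W) = 1
(-2*O(6)*0 - 137)**2 = (-2*1*0 - 137)**2 = (-2*0 - 137)**2 = (0 - 137)**2 = (-137)**2 = 18769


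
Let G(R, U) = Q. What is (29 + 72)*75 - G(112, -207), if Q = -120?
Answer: 7695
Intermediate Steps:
G(R, U) = -120
(29 + 72)*75 - G(112, -207) = (29 + 72)*75 - 1*(-120) = 101*75 + 120 = 7575 + 120 = 7695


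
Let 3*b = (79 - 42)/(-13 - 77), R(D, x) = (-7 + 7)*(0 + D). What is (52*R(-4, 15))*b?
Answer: 0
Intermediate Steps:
R(D, x) = 0 (R(D, x) = 0*D = 0)
b = -37/270 (b = ((79 - 42)/(-13 - 77))/3 = (37/(-90))/3 = (37*(-1/90))/3 = (⅓)*(-37/90) = -37/270 ≈ -0.13704)
(52*R(-4, 15))*b = (52*0)*(-37/270) = 0*(-37/270) = 0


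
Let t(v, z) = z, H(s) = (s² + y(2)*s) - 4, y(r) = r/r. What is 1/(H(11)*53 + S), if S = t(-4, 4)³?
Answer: 1/6848 ≈ 0.00014603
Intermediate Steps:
y(r) = 1
H(s) = -4 + s + s² (H(s) = (s² + 1*s) - 4 = (s² + s) - 4 = (s + s²) - 4 = -4 + s + s²)
S = 64 (S = 4³ = 64)
1/(H(11)*53 + S) = 1/((-4 + 11 + 11²)*53 + 64) = 1/((-4 + 11 + 121)*53 + 64) = 1/(128*53 + 64) = 1/(6784 + 64) = 1/6848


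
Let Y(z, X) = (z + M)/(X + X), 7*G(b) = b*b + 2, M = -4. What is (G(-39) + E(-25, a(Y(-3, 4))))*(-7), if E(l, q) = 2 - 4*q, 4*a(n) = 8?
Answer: -1481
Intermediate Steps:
G(b) = 2/7 + b**2/7 (G(b) = (b*b + 2)/7 = (b**2 + 2)/7 = (2 + b**2)/7 = 2/7 + b**2/7)
Y(z, X) = (-4 + z)/(2*X) (Y(z, X) = (z - 4)/(X + X) = (-4 + z)/((2*X)) = (-4 + z)*(1/(2*X)) = (-4 + z)/(2*X))
a(n) = 2 (a(n) = (1/4)*8 = 2)
(G(-39) + E(-25, a(Y(-3, 4))))*(-7) = ((2/7 + (1/7)*(-39)**2) + (2 - 4*2))*(-7) = ((2/7 + (1/7)*1521) + (2 - 8))*(-7) = ((2/7 + 1521/7) - 6)*(-7) = (1523/7 - 6)*(-7) = (1481/7)*(-7) = -1481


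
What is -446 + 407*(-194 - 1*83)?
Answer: -113185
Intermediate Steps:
-446 + 407*(-194 - 1*83) = -446 + 407*(-194 - 83) = -446 + 407*(-277) = -446 - 112739 = -113185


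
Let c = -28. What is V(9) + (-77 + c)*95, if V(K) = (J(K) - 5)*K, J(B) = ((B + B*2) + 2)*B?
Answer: -7671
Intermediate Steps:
J(B) = B*(2 + 3*B) (J(B) = ((B + 2*B) + 2)*B = (3*B + 2)*B = (2 + 3*B)*B = B*(2 + 3*B))
V(K) = K*(-5 + K*(2 + 3*K)) (V(K) = (K*(2 + 3*K) - 5)*K = (-5 + K*(2 + 3*K))*K = K*(-5 + K*(2 + 3*K)))
V(9) + (-77 + c)*95 = 9*(-5 + 9*(2 + 3*9)) + (-77 - 28)*95 = 9*(-5 + 9*(2 + 27)) - 105*95 = 9*(-5 + 9*29) - 9975 = 9*(-5 + 261) - 9975 = 9*256 - 9975 = 2304 - 9975 = -7671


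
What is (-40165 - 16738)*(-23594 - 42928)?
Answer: 3785301366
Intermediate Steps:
(-40165 - 16738)*(-23594 - 42928) = -56903*(-66522) = 3785301366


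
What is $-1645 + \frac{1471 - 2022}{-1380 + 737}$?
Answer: $- \frac{1057184}{643} \approx -1644.1$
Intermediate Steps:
$-1645 + \frac{1471 - 2022}{-1380 + 737} = -1645 - \frac{551}{-643} = -1645 - - \frac{551}{643} = -1645 + \frac{551}{643} = - \frac{1057184}{643}$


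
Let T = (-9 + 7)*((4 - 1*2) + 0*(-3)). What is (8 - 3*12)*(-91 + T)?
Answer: 2660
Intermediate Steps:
T = -4 (T = -2*((4 - 2) + 0) = -2*(2 + 0) = -2*2 = -4)
(8 - 3*12)*(-91 + T) = (8 - 3*12)*(-91 - 4) = (8 - 36)*(-95) = -28*(-95) = 2660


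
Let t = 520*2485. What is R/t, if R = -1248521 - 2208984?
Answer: -691501/258440 ≈ -2.6757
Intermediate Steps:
t = 1292200
R = -3457505
R/t = -3457505/1292200 = -3457505*1/1292200 = -691501/258440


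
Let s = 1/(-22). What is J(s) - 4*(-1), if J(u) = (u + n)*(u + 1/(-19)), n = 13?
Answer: 1321/484 ≈ 2.7293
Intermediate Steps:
s = -1/22 (s = 1*(-1/22) = -1/22 ≈ -0.045455)
J(u) = (13 + u)*(-1/19 + u) (J(u) = (u + 13)*(u + 1/(-19)) = (13 + u)*(u - 1/19) = (13 + u)*(-1/19 + u))
J(s) - 4*(-1) = (-13/19 + (-1/22)² + (246/19)*(-1/22)) - 4*(-1) = (-13/19 + 1/484 - 123/209) - 1*(-4) = -615/484 + 4 = 1321/484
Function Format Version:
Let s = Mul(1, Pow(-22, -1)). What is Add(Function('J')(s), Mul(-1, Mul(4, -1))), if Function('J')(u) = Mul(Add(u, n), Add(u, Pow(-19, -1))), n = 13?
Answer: Rational(1321, 484) ≈ 2.7293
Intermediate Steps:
s = Rational(-1, 22) (s = Mul(1, Rational(-1, 22)) = Rational(-1, 22) ≈ -0.045455)
Function('J')(u) = Mul(Add(13, u), Add(Rational(-1, 19), u)) (Function('J')(u) = Mul(Add(u, 13), Add(u, Pow(-19, -1))) = Mul(Add(13, u), Add(u, Rational(-1, 19))) = Mul(Add(13, u), Add(Rational(-1, 19), u)))
Add(Function('J')(s), Mul(-1, Mul(4, -1))) = Add(Add(Rational(-13, 19), Pow(Rational(-1, 22), 2), Mul(Rational(246, 19), Rational(-1, 22))), Mul(-1, Mul(4, -1))) = Add(Add(Rational(-13, 19), Rational(1, 484), Rational(-123, 209)), Mul(-1, -4)) = Add(Rational(-615, 484), 4) = Rational(1321, 484)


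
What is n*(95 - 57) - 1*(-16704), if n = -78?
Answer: 13740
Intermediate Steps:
n*(95 - 57) - 1*(-16704) = -78*(95 - 57) - 1*(-16704) = -78*38 + 16704 = -2964 + 16704 = 13740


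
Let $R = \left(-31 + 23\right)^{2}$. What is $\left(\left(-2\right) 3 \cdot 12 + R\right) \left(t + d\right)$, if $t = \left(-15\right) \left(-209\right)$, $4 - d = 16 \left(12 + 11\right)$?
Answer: $-22168$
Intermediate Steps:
$d = -364$ ($d = 4 - 16 \left(12 + 11\right) = 4 - 16 \cdot 23 = 4 - 368 = -364$)
$R = 64$ ($R = \left(-8\right)^{2} = 64$)
$t = 3135$
$\left(\left(-2\right) 3 \cdot 12 + R\right) \left(t + d\right) = \left(\left(-2\right) 3 \cdot 12 + 64\right) \left(3135 - 364\right) = \left(\left(-6\right) 12 + 64\right) 2771 = \left(-72 + 64\right) 2771 = \left(-8\right) 2771 = -22168$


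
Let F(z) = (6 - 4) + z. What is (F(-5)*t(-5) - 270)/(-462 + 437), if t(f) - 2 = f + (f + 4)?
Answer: 258/25 ≈ 10.320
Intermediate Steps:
t(f) = 6 + 2*f (t(f) = 2 + (f + (f + 4)) = 2 + (f + (4 + f)) = 2 + (4 + 2*f) = 6 + 2*f)
F(z) = 2 + z
(F(-5)*t(-5) - 270)/(-462 + 437) = ((2 - 5)*(6 + 2*(-5)) - 270)/(-462 + 437) = (-3*(6 - 10) - 270)/(-25) = (-3*(-4) - 270)*(-1/25) = (12 - 270)*(-1/25) = -258*(-1/25) = 258/25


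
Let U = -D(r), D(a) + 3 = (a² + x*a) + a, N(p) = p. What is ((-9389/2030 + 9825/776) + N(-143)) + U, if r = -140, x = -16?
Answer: -17195728157/787640 ≈ -21832.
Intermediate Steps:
D(a) = -3 + a² - 15*a (D(a) = -3 + ((a² - 16*a) + a) = -3 + (a² - 15*a) = -3 + a² - 15*a)
U = -21697 (U = -(-3 + (-140)² - 15*(-140)) = -(-3 + 19600 + 2100) = -1*21697 = -21697)
((-9389/2030 + 9825/776) + N(-143)) + U = ((-9389/2030 + 9825/776) - 143) - 21697 = (6329443/787640 - 143) - 21697 = -106303077/787640 - 21697 = -17195728157/787640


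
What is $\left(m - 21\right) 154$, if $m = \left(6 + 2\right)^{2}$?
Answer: $6622$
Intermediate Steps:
$m = 64$ ($m = 8^{2} = 64$)
$\left(m - 21\right) 154 = \left(64 - 21\right) 154 = 43 \cdot 154 = 6622$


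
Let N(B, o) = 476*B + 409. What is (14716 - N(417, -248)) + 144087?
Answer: -40098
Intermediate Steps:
N(B, o) = 409 + 476*B
(14716 - N(417, -248)) + 144087 = (14716 - (409 + 476*417)) + 144087 = (14716 - (409 + 198492)) + 144087 = (14716 - 1*198901) + 144087 = (14716 - 198901) + 144087 = -184185 + 144087 = -40098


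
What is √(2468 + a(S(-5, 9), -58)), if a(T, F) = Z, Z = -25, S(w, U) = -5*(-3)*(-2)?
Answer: √2443 ≈ 49.427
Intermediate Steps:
S(w, U) = -30 (S(w, U) = 15*(-2) = -30)
a(T, F) = -25
√(2468 + a(S(-5, 9), -58)) = √(2468 - 25) = √2443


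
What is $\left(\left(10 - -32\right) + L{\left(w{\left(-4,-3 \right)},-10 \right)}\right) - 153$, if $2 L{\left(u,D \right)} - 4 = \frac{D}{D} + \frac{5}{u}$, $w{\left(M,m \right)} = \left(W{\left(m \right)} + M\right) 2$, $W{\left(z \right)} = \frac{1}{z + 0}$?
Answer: $- \frac{5657}{52} \approx -108.79$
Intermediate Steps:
$W{\left(z \right)} = \frac{1}{z}$
$w{\left(M,m \right)} = 2 M + \frac{2}{m}$ ($w{\left(M,m \right)} = \left(\frac{1}{m} + M\right) 2 = \left(M + \frac{1}{m}\right) 2 = 2 M + \frac{2}{m}$)
$L{\left(u,D \right)} = \frac{5}{2} + \frac{5}{2 u}$ ($L{\left(u,D \right)} = 2 + \frac{\frac{D}{D} + \frac{5}{u}}{2} = 2 + \frac{1 + \frac{5}{u}}{2} = 2 + \left(\frac{1}{2} + \frac{5}{2 u}\right) = \frac{5}{2} + \frac{5}{2 u}$)
$\left(\left(10 - -32\right) + L{\left(w{\left(-4,-3 \right)},-10 \right)}\right) - 153 = \left(\left(10 - -32\right) + \frac{5 \left(1 + \left(2 \left(-4\right) + \frac{2}{-3}\right)\right)}{2 \left(2 \left(-4\right) + \frac{2}{-3}\right)}\right) - 153 = \left(\left(10 + 32\right) + \frac{5 \left(1 + \left(-8 + 2 \left(- \frac{1}{3}\right)\right)\right)}{2 \left(-8 + 2 \left(- \frac{1}{3}\right)\right)}\right) - 153 = \left(42 + \frac{5 \left(1 - \frac{26}{3}\right)}{2 \left(-8 - \frac{2}{3}\right)}\right) - 153 = \left(42 + \frac{5 \left(1 - \frac{26}{3}\right)}{2 \left(- \frac{26}{3}\right)}\right) - 153 = \left(42 + \frac{5}{2} \left(- \frac{3}{26}\right) \left(- \frac{23}{3}\right)\right) - 153 = \left(42 + \frac{115}{52}\right) - 153 = \frac{2299}{52} - 153 = - \frac{5657}{52}$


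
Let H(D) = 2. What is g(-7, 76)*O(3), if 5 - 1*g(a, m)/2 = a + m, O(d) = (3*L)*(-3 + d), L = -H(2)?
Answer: 0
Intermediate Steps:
L = -2 (L = -1*2 = -2)
O(d) = 18 - 6*d (O(d) = (3*(-2))*(-3 + d) = -6*(-3 + d) = 18 - 6*d)
g(a, m) = 10 - 2*a - 2*m (g(a, m) = 10 - 2*(a + m) = 10 + (-2*a - 2*m) = 10 - 2*a - 2*m)
g(-7, 76)*O(3) = (10 - 2*(-7) - 2*76)*(18 - 6*3) = (10 + 14 - 152)*(18 - 18) = -128*0 = 0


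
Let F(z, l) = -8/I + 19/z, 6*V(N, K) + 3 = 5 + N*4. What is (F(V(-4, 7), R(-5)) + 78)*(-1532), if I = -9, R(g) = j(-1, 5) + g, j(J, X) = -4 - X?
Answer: -6828124/63 ≈ -1.0838e+5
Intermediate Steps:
R(g) = -9 + g (R(g) = (-4 - 1*5) + g = (-4 - 5) + g = -9 + g)
V(N, K) = ⅓ + 2*N/3 (V(N, K) = -½ + (5 + N*4)/6 = -½ + (5 + 4*N)/6 = -½ + (⅚ + 2*N/3) = ⅓ + 2*N/3)
F(z, l) = 8/9 + 19/z (F(z, l) = -8/(-9) + 19/z = -8*(-⅑) + 19/z = 8/9 + 19/z)
(F(V(-4, 7), R(-5)) + 78)*(-1532) = ((8/9 + 19/(⅓ + (⅔)*(-4))) + 78)*(-1532) = ((8/9 + 19/(⅓ - 8/3)) + 78)*(-1532) = ((8/9 + 19/(-7/3)) + 78)*(-1532) = ((8/9 + 19*(-3/7)) + 78)*(-1532) = ((8/9 - 57/7) + 78)*(-1532) = (-457/63 + 78)*(-1532) = (4457/63)*(-1532) = -6828124/63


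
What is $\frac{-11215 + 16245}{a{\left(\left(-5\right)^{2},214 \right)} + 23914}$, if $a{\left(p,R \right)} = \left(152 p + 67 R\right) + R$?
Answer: $\frac{2515}{21133} \approx 0.11901$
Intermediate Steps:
$a{\left(p,R \right)} = 68 R + 152 p$ ($a{\left(p,R \right)} = \left(67 R + 152 p\right) + R = 68 R + 152 p$)
$\frac{-11215 + 16245}{a{\left(\left(-5\right)^{2},214 \right)} + 23914} = \frac{-11215 + 16245}{\left(68 \cdot 214 + 152 \left(-5\right)^{2}\right) + 23914} = \frac{5030}{\left(14552 + 152 \cdot 25\right) + 23914} = \frac{5030}{\left(14552 + 3800\right) + 23914} = \frac{5030}{18352 + 23914} = \frac{5030}{42266} = 5030 \cdot \frac{1}{42266} = \frac{2515}{21133}$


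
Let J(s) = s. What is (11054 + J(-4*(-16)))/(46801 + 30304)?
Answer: 11118/77105 ≈ 0.14419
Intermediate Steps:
(11054 + J(-4*(-16)))/(46801 + 30304) = (11054 - 4*(-16))/(46801 + 30304) = (11054 + 64)/77105 = 11118*(1/77105) = 11118/77105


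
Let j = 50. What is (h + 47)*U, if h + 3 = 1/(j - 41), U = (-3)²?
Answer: 397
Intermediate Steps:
U = 9
h = -26/9 (h = -3 + 1/(50 - 41) = -3 + 1/9 = -3 + ⅑ = -26/9 ≈ -2.8889)
(h + 47)*U = (-26/9 + 47)*9 = (397/9)*9 = 397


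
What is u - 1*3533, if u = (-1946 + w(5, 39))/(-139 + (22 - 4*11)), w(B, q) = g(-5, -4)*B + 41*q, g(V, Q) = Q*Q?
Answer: -568546/161 ≈ -3531.3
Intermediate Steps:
g(V, Q) = Q**2
w(B, q) = 16*B + 41*q (w(B, q) = (-4)**2*B + 41*q = 16*B + 41*q)
u = 267/161 (u = (-1946 + (16*5 + 41*39))/(-139 + (22 - 4*11)) = (-1946 + (80 + 1599))/(-139 + (22 - 44)) = (-1946 + 1679)/(-139 - 22) = -267/(-161) = -267*(-1/161) = 267/161 ≈ 1.6584)
u - 1*3533 = 267/161 - 1*3533 = 267/161 - 3533 = -568546/161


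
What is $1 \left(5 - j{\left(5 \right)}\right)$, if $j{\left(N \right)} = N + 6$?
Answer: $-6$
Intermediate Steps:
$j{\left(N \right)} = 6 + N$
$1 \left(5 - j{\left(5 \right)}\right) = 1 \left(5 - \left(6 + 5\right)\right) = 1 \left(5 - 11\right) = 1 \left(-6\right) = -6$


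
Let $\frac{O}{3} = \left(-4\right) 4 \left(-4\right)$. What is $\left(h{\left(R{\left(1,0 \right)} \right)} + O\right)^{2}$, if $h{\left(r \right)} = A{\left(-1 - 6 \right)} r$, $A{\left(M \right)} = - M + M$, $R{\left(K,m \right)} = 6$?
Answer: $36864$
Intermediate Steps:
$A{\left(M \right)} = 0$
$h{\left(r \right)} = 0$ ($h{\left(r \right)} = 0 r = 0$)
$O = 192$ ($O = 3 \left(-4\right) 4 \left(-4\right) = 3 \left(\left(-16\right) \left(-4\right)\right) = 3 \cdot 64 = 192$)
$\left(h{\left(R{\left(1,0 \right)} \right)} + O\right)^{2} = \left(0 + 192\right)^{2} = 192^{2} = 36864$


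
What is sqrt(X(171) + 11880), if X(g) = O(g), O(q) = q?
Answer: 3*sqrt(1339) ≈ 109.78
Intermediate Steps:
X(g) = g
sqrt(X(171) + 11880) = sqrt(171 + 11880) = sqrt(12051) = 3*sqrt(1339)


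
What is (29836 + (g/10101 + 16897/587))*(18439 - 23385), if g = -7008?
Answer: -291933973198006/1976429 ≈ -1.4771e+8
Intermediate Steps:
(29836 + (g/10101 + 16897/587))*(18439 - 23385) = (29836 + (-7008/10101 + 16897/587))*(18439 - 23385) = (29836 + (-7008*1/10101 + 16897*(1/587)))*(-4946) = (29836 + (-2336/3367 + 16897/587))*(-4946) = (29836 + 55520967/1976429)*(-4946) = (59024256611/1976429)*(-4946) = -291933973198006/1976429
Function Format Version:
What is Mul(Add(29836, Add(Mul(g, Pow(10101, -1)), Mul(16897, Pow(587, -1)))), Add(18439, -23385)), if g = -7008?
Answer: Rational(-291933973198006, 1976429) ≈ -1.4771e+8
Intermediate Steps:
Mul(Add(29836, Add(Mul(g, Pow(10101, -1)), Mul(16897, Pow(587, -1)))), Add(18439, -23385)) = Mul(Add(29836, Add(Mul(-7008, Pow(10101, -1)), Mul(16897, Pow(587, -1)))), Add(18439, -23385)) = Mul(Add(29836, Add(Mul(-7008, Rational(1, 10101)), Mul(16897, Rational(1, 587)))), -4946) = Mul(Add(29836, Add(Rational(-2336, 3367), Rational(16897, 587))), -4946) = Mul(Add(29836, Rational(55520967, 1976429)), -4946) = Mul(Rational(59024256611, 1976429), -4946) = Rational(-291933973198006, 1976429)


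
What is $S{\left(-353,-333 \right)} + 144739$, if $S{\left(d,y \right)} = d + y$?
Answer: $144053$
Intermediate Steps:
$S{\left(-353,-333 \right)} + 144739 = \left(-353 - 333\right) + 144739 = -686 + 144739 = 144053$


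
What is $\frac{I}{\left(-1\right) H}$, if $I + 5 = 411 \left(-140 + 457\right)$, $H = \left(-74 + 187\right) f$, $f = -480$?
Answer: $\frac{65141}{27120} \approx 2.402$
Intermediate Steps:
$H = -54240$ ($H = \left(-74 + 187\right) \left(-480\right) = 113 \left(-480\right) = -54240$)
$I = 130282$ ($I = -5 + 411 \left(-140 + 457\right) = -5 + 411 \cdot 317 = -5 + 130287 = 130282$)
$\frac{I}{\left(-1\right) H} = \frac{130282}{\left(-1\right) \left(-54240\right)} = \frac{130282}{54240} = 130282 \cdot \frac{1}{54240} = \frac{65141}{27120}$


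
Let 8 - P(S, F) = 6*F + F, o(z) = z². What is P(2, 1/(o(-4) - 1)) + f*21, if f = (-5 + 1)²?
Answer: 5153/15 ≈ 343.53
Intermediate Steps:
P(S, F) = 8 - 7*F (P(S, F) = 8 - (6*F + F) = 8 - 7*F)
f = 16 (f = (-4)² = 16)
P(2, 1/(o(-4) - 1)) + f*21 = (8 - 7/((-4)² - 1)) + 16*21 = (8 - 7/(16 - 1)) + 336 = (8 - 7/15) + 336 = 113/15 + 336 = 5153/15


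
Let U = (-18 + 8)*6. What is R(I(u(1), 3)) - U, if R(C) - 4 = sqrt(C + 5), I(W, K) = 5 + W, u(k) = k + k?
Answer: 64 + 2*sqrt(3) ≈ 67.464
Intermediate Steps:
u(k) = 2*k
R(C) = 4 + sqrt(5 + C) (R(C) = 4 + sqrt(C + 5) = 4 + sqrt(5 + C))
U = -60 (U = -10*6 = -60)
R(I(u(1), 3)) - U = (4 + sqrt(5 + (5 + 2*1))) - 1*(-60) = (4 + sqrt(5 + (5 + 2))) + 60 = (4 + sqrt(5 + 7)) + 60 = (4 + sqrt(12)) + 60 = (4 + 2*sqrt(3)) + 60 = 64 + 2*sqrt(3)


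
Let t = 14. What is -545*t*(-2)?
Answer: 15260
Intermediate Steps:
-545*t*(-2) = -7630*(-2) = -545*(-28) = 15260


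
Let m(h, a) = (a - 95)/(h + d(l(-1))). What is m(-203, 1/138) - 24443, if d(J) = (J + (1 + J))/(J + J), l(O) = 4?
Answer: -2723753269/111435 ≈ -24443.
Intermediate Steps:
d(J) = (1 + 2*J)/(2*J) (d(J) = (1 + 2*J)/((2*J)) = (1 + 2*J)*(1/(2*J)) = (1 + 2*J)/(2*J))
m(h, a) = (-95 + a)/(9/8 + h) (m(h, a) = (a - 95)/(h + (½ + 4)/4) = (-95 + a)/(h + (¼)*(9/2)) = (-95 + a)/(h + 9/8) = (-95 + a)/(9/8 + h))
m(-203, 1/138) - 24443 = 8*(-95 + 1/138)/(9 + 8*(-203)) - 24443 = 8*(-95 + 1/138)/(9 - 1624) - 24443 = 8*(-13109/138)/(-1615) - 24443 = 8*(-1/1615)*(-13109/138) - 24443 = 52436/111435 - 24443 = -2723753269/111435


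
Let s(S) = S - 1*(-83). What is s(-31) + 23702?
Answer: 23754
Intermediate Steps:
s(S) = 83 + S (s(S) = S + 83 = 83 + S)
s(-31) + 23702 = (83 - 31) + 23702 = 52 + 23702 = 23754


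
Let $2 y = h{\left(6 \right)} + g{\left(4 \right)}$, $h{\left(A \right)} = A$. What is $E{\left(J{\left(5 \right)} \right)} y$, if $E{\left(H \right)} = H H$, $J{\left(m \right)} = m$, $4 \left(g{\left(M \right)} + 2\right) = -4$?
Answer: $\frac{75}{2} \approx 37.5$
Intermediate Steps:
$g{\left(M \right)} = -3$ ($g{\left(M \right)} = -2 + \frac{1}{4} \left(-4\right) = -2 - 1 = -3$)
$E{\left(H \right)} = H^{2}$
$y = \frac{3}{2}$ ($y = \frac{6 - 3}{2} = \frac{1}{2} \cdot 3 = \frac{3}{2} \approx 1.5$)
$E{\left(J{\left(5 \right)} \right)} y = 5^{2} \cdot \frac{3}{2} = 25 \cdot \frac{3}{2} = \frac{75}{2}$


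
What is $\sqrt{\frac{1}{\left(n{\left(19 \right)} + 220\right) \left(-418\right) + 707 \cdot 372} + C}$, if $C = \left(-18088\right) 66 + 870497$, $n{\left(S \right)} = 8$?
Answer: $\frac{i \sqrt{90925690130223}}{16770} \approx 568.6 i$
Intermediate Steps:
$C = -323311$ ($C = -1193808 + 870497 = -323311$)
$\sqrt{\frac{1}{\left(n{\left(19 \right)} + 220\right) \left(-418\right) + 707 \cdot 372} + C} = \sqrt{\frac{1}{\left(8 + 220\right) \left(-418\right) + 707 \cdot 372} - 323311} = \sqrt{\frac{1}{228 \left(-418\right) + 263004} - 323311} = \sqrt{\frac{1}{-95304 + 263004} - 323311} = \sqrt{\frac{1}{167700} - 323311} = \sqrt{- \frac{54219254699}{167700}} = \frac{i \sqrt{90925690130223}}{16770}$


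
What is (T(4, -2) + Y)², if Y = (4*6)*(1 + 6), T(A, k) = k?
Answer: 27556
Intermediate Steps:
Y = 168 (Y = 24*7 = 168)
(T(4, -2) + Y)² = (-2 + 168)² = 166² = 27556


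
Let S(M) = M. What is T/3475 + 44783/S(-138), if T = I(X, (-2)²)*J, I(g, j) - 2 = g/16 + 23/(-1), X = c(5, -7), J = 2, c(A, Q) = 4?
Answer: -77813326/239775 ≈ -324.53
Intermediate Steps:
X = 4
I(g, j) = -21 + g/16 (I(g, j) = 2 + (g/16 + 23/(-1)) = 2 + (g*(1/16) + 23*(-1)) = 2 + (g/16 - 23) = 2 + (-23 + g/16) = -21 + g/16)
T = -83/2 (T = (-21 + (1/16)*4)*2 = (-21 + ¼)*2 = -83/4*2 = -83/2 ≈ -41.500)
T/3475 + 44783/S(-138) = -83/2/3475 + 44783/(-138) = -83/2*1/3475 + 44783*(-1/138) = -83/6950 - 44783/138 = -77813326/239775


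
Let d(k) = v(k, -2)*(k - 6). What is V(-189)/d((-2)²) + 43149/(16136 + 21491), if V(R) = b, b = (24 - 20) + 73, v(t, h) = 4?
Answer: -2552087/301016 ≈ -8.4782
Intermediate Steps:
b = 77 (b = 4 + 73 = 77)
V(R) = 77
d(k) = -24 + 4*k (d(k) = 4*(k - 6) = 4*(-6 + k) = -24 + 4*k)
V(-189)/d((-2)²) + 43149/(16136 + 21491) = 77/(-24 + 4*(-2)²) + 43149/(16136 + 21491) = 77/(-24 + 4*4) + 43149/37627 = 77/(-24 + 16) + 43149*(1/37627) = 77/(-8) + 43149/37627 = 77*(-⅛) + 43149/37627 = -77/8 + 43149/37627 = -2552087/301016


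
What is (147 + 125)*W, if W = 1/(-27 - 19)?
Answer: -136/23 ≈ -5.9130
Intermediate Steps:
W = -1/46 (W = 1/(-46) = -1/46 ≈ -0.021739)
(147 + 125)*W = (147 + 125)*(-1/46) = 272*(-1/46) = -136/23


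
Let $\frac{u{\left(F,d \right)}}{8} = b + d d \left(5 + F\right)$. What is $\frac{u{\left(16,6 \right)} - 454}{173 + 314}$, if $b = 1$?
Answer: $\frac{5602}{487} \approx 11.503$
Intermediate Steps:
$u{\left(F,d \right)} = 8 + 8 d^{2} \left(5 + F\right)$ ($u{\left(F,d \right)} = 8 \left(1 + d d \left(5 + F\right)\right) = 8 \left(1 + d^{2} \left(5 + F\right)\right) = 8 + 8 d^{2} \left(5 + F\right)$)
$\frac{u{\left(16,6 \right)} - 454}{173 + 314} = \frac{\left(8 + 40 \cdot 6^{2} + 8 \cdot 16 \cdot 6^{2}\right) - 454}{173 + 314} = \frac{\left(8 + 40 \cdot 36 + 8 \cdot 16 \cdot 36\right) - 454}{487} = \left(\left(8 + 1440 + 4608\right) - 454\right) \frac{1}{487} = \left(6056 - 454\right) \frac{1}{487} = 5602 \cdot \frac{1}{487} = \frac{5602}{487}$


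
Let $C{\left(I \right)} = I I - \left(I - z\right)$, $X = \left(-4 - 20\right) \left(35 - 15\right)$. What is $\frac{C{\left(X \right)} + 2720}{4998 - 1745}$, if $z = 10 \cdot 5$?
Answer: $\frac{233650}{3253} \approx 71.826$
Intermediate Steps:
$z = 50$
$X = -480$ ($X = \left(-24\right) 20 = -480$)
$C{\left(I \right)} = 50 + I^{2} - I$ ($C{\left(I \right)} = I I - \left(-50 + I\right) = I^{2} - \left(-50 + I\right) = 50 + I^{2} - I$)
$\frac{C{\left(X \right)} + 2720}{4998 - 1745} = \frac{\left(50 + \left(-480\right)^{2} - -480\right) + 2720}{4998 - 1745} = \frac{\left(50 + 230400 + 480\right) + 2720}{3253} = \left(230930 + 2720\right) \frac{1}{3253} = 233650 \cdot \frac{1}{3253} = \frac{233650}{3253}$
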